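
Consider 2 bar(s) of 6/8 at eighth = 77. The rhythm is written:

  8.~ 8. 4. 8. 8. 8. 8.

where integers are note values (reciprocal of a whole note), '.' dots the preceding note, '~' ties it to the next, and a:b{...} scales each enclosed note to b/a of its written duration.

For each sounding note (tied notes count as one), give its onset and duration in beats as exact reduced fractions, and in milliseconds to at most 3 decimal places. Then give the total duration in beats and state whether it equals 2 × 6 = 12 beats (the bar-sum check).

1) 0.0ms=0b +2337.662ms=3b
2) 2337.662ms=3b +2337.662ms=3b
3) 4675.325ms=6b +1168.831ms=3/2b
4) 5844.156ms=15/2b +1168.831ms=3/2b
5) 7012.987ms=9b +1168.831ms=3/2b
6) 8181.818ms=21/2b +1168.831ms=3/2b
Σ=12b of 12 (77bpm 6/8) — PASS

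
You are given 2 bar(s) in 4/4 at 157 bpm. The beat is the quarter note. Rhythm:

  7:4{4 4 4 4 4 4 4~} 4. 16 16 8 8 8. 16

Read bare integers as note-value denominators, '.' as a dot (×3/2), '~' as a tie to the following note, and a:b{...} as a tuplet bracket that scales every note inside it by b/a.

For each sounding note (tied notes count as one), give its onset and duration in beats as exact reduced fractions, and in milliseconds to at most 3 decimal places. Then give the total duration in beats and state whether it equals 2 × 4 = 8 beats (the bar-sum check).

1) 0.0ms=0b +218.38ms=4/7b
2) 218.38ms=4/7b +218.38ms=4/7b
3) 436.761ms=8/7b +218.38ms=4/7b
4) 655.141ms=12/7b +218.38ms=4/7b
5) 873.521ms=16/7b +218.38ms=4/7b
6) 1091.902ms=20/7b +218.38ms=4/7b
7) 1310.282ms=24/7b +791.629ms=29/14b
8) 2101.911ms=11/2b +95.541ms=1/4b
9) 2197.452ms=23/4b +95.541ms=1/4b
10) 2292.994ms=6b +191.083ms=1/2b
11) 2484.076ms=13/2b +191.083ms=1/2b
12) 2675.159ms=7b +286.624ms=3/4b
13) 2961.783ms=31/4b +95.541ms=1/4b
Σ=8b of 8 (157bpm 4/4) — PASS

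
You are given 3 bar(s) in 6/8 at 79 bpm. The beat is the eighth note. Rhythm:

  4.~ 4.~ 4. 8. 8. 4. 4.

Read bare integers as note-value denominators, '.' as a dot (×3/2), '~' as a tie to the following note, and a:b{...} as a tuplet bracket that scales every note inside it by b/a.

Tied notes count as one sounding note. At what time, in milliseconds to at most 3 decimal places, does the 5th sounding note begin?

1. 0.0ms @ 0 + 6835.443ms (9)
2. 6835.443ms @ 9 + 1139.241ms (3/2)
3. 7974.684ms @ 21/2 + 1139.241ms (3/2)
4. 9113.924ms @ 12 + 2278.481ms (3)
5. 11392.405ms @ 15 + 2278.481ms (3)

note 5 onset = 15b = 11392.405ms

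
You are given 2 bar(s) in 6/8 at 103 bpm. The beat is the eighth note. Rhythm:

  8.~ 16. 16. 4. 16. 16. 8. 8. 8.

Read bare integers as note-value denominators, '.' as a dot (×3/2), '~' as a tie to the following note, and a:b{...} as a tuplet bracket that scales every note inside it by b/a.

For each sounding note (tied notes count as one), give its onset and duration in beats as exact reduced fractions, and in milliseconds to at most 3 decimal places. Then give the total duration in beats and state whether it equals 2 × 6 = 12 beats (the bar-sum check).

1) 0.0ms=0b +1310.68ms=9/4b
2) 1310.68ms=9/4b +436.893ms=3/4b
3) 1747.573ms=3b +1747.573ms=3b
4) 3495.146ms=6b +436.893ms=3/4b
5) 3932.039ms=27/4b +436.893ms=3/4b
6) 4368.932ms=15/2b +873.786ms=3/2b
7) 5242.718ms=9b +873.786ms=3/2b
8) 6116.505ms=21/2b +873.786ms=3/2b
Σ=12b of 12 (103bpm 6/8) — PASS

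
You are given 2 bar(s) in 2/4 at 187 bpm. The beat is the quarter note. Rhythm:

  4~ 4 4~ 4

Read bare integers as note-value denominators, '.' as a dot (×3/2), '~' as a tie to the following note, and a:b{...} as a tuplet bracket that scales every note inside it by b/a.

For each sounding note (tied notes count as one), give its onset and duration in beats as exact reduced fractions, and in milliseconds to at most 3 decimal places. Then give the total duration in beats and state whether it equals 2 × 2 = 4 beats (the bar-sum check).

1) 0.0ms=0b +641.711ms=2b
2) 641.711ms=2b +641.711ms=2b
Σ=4b of 4 (187bpm 2/4) — PASS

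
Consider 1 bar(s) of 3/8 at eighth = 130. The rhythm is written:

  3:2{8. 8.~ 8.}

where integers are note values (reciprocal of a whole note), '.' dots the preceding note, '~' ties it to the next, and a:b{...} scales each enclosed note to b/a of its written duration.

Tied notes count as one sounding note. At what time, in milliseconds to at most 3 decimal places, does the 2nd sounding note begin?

1. 0.0ms @ 0 + 461.538ms (1)
2. 461.538ms @ 1 + 923.077ms (2)

note 2 onset = 1b = 461.538ms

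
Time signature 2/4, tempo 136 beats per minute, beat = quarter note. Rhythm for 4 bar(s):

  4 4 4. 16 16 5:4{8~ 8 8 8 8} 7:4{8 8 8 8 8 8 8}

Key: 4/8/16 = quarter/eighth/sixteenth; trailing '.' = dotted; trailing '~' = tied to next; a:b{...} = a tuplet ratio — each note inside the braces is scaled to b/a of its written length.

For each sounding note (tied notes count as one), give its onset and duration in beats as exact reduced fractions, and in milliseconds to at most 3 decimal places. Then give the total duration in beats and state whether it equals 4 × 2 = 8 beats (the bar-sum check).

1) 0.0ms=0b +441.176ms=1b
2) 441.176ms=1b +441.176ms=1b
3) 882.353ms=2b +661.765ms=3/2b
4) 1544.118ms=7/2b +110.294ms=1/4b
5) 1654.412ms=15/4b +110.294ms=1/4b
6) 1764.706ms=4b +352.941ms=4/5b
7) 2117.647ms=24/5b +176.471ms=2/5b
8) 2294.118ms=26/5b +176.471ms=2/5b
9) 2470.588ms=28/5b +176.471ms=2/5b
10) 2647.059ms=6b +126.05ms=2/7b
11) 2773.109ms=44/7b +126.05ms=2/7b
12) 2899.16ms=46/7b +126.05ms=2/7b
13) 3025.21ms=48/7b +126.05ms=2/7b
14) 3151.261ms=50/7b +126.05ms=2/7b
15) 3277.311ms=52/7b +126.05ms=2/7b
16) 3403.361ms=54/7b +126.05ms=2/7b
Σ=8b of 8 (136bpm 2/4) — PASS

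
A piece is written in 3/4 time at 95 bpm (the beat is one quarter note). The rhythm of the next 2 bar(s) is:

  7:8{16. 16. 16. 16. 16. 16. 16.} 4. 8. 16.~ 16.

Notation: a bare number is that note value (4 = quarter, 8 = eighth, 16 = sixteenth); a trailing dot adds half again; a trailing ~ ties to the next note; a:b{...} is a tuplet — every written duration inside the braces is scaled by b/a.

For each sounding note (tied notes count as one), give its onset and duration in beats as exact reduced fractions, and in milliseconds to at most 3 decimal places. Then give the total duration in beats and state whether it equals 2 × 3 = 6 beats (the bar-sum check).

1) 0.0ms=0b +270.677ms=3/7b
2) 270.677ms=3/7b +270.677ms=3/7b
3) 541.353ms=6/7b +270.677ms=3/7b
4) 812.03ms=9/7b +270.677ms=3/7b
5) 1082.707ms=12/7b +270.677ms=3/7b
6) 1353.383ms=15/7b +270.677ms=3/7b
7) 1624.06ms=18/7b +270.677ms=3/7b
8) 1894.737ms=3b +947.368ms=3/2b
9) 2842.105ms=9/2b +473.684ms=3/4b
10) 3315.789ms=21/4b +473.684ms=3/4b
Σ=6b of 6 (95bpm 3/4) — PASS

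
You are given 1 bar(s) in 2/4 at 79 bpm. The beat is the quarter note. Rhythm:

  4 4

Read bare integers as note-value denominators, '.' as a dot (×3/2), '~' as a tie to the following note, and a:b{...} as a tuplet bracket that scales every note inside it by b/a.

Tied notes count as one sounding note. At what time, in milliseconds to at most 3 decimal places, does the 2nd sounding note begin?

note 2 onset = 1b = 759.494ms

1. 0.0ms @ 0 + 759.494ms (1)
2. 759.494ms @ 1 + 759.494ms (1)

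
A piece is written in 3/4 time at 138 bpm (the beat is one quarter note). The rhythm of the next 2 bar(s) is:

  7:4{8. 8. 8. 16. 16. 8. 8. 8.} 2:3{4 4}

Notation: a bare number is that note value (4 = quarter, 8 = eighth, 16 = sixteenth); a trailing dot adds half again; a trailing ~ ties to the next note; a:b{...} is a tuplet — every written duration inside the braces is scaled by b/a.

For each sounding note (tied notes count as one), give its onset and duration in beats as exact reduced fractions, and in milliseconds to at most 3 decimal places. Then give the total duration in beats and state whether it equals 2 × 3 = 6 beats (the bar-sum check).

1) 0.0ms=0b +186.335ms=3/7b
2) 186.335ms=3/7b +186.335ms=3/7b
3) 372.671ms=6/7b +186.335ms=3/7b
4) 559.006ms=9/7b +93.168ms=3/14b
5) 652.174ms=3/2b +93.168ms=3/14b
6) 745.342ms=12/7b +186.335ms=3/7b
7) 931.677ms=15/7b +186.335ms=3/7b
8) 1118.012ms=18/7b +186.335ms=3/7b
9) 1304.348ms=3b +652.174ms=3/2b
10) 1956.522ms=9/2b +652.174ms=3/2b
Σ=6b of 6 (138bpm 3/4) — PASS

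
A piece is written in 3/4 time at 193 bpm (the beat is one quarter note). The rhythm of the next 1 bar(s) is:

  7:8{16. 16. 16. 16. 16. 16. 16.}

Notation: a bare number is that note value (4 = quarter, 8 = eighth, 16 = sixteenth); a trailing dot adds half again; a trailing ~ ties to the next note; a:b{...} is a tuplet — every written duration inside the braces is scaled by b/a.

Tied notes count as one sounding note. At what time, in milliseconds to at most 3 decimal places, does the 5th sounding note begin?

1. 0.0ms @ 0 + 133.235ms (3/7)
2. 133.235ms @ 3/7 + 133.235ms (3/7)
3. 266.469ms @ 6/7 + 133.235ms (3/7)
4. 399.704ms @ 9/7 + 133.235ms (3/7)
5. 532.939ms @ 12/7 + 133.235ms (3/7)
6. 666.173ms @ 15/7 + 133.235ms (3/7)
7. 799.408ms @ 18/7 + 133.235ms (3/7)

note 5 onset = 12/7b = 532.939ms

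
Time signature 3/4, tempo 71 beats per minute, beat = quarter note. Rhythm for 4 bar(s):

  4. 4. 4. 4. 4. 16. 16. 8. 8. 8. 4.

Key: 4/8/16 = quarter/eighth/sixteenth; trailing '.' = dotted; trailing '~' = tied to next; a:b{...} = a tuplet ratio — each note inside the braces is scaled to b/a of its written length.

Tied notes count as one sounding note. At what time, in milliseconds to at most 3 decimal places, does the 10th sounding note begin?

1. 0.0ms @ 0 + 1267.606ms (3/2)
2. 1267.606ms @ 3/2 + 1267.606ms (3/2)
3. 2535.211ms @ 3 + 1267.606ms (3/2)
4. 3802.817ms @ 9/2 + 1267.606ms (3/2)
5. 5070.423ms @ 6 + 1267.606ms (3/2)
6. 6338.028ms @ 15/2 + 316.901ms (3/8)
7. 6654.93ms @ 63/8 + 316.901ms (3/8)
8. 6971.831ms @ 33/4 + 633.803ms (3/4)
9. 7605.634ms @ 9 + 633.803ms (3/4)
10. 8239.437ms @ 39/4 + 633.803ms (3/4)
11. 8873.239ms @ 21/2 + 1267.606ms (3/2)

note 10 onset = 39/4b = 8239.437ms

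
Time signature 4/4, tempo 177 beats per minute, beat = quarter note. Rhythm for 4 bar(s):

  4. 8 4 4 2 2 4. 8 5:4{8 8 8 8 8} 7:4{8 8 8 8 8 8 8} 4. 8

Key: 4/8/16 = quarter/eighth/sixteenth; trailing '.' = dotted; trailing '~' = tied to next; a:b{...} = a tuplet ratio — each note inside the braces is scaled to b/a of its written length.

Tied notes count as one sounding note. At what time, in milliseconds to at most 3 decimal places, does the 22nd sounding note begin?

1. 0.0ms @ 0 + 508.475ms (3/2)
2. 508.475ms @ 3/2 + 169.492ms (1/2)
3. 677.966ms @ 2 + 338.983ms (1)
4. 1016.949ms @ 3 + 338.983ms (1)
5. 1355.932ms @ 4 + 677.966ms (2)
6. 2033.898ms @ 6 + 677.966ms (2)
7. 2711.864ms @ 8 + 508.475ms (3/2)
8. 3220.339ms @ 19/2 + 169.492ms (1/2)
9. 3389.831ms @ 10 + 135.593ms (2/5)
10. 3525.424ms @ 52/5 + 135.593ms (2/5)
11. 3661.017ms @ 54/5 + 135.593ms (2/5)
12. 3796.61ms @ 56/5 + 135.593ms (2/5)
13. 3932.203ms @ 58/5 + 135.593ms (2/5)
14. 4067.797ms @ 12 + 96.852ms (2/7)
15. 4164.649ms @ 86/7 + 96.852ms (2/7)
16. 4261.501ms @ 88/7 + 96.852ms (2/7)
17. 4358.354ms @ 90/7 + 96.852ms (2/7)
18. 4455.206ms @ 92/7 + 96.852ms (2/7)
19. 4552.058ms @ 94/7 + 96.852ms (2/7)
20. 4648.91ms @ 96/7 + 96.852ms (2/7)
21. 4745.763ms @ 14 + 508.475ms (3/2)
22. 5254.237ms @ 31/2 + 169.492ms (1/2)

note 22 onset = 31/2b = 5254.237ms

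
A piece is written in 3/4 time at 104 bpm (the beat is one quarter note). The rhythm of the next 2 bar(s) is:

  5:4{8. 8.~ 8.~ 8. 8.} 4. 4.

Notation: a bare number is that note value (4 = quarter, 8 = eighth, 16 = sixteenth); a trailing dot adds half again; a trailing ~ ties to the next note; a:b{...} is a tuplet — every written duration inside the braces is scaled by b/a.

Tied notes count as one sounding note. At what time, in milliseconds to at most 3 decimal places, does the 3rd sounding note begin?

note 3 onset = 12/5b = 1384.615ms

1. 0.0ms @ 0 + 346.154ms (3/5)
2. 346.154ms @ 3/5 + 1038.462ms (9/5)
3. 1384.615ms @ 12/5 + 346.154ms (3/5)
4. 1730.769ms @ 3 + 865.385ms (3/2)
5. 2596.154ms @ 9/2 + 865.385ms (3/2)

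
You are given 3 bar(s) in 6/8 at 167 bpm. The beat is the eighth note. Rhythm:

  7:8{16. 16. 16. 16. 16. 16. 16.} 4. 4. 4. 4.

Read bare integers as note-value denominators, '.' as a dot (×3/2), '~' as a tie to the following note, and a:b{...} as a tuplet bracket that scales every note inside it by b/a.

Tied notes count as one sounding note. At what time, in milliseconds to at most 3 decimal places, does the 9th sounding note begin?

note 9 onset = 9b = 3233.533ms

1. 0.0ms @ 0 + 307.956ms (6/7)
2. 307.956ms @ 6/7 + 307.956ms (6/7)
3. 615.911ms @ 12/7 + 307.956ms (6/7)
4. 923.867ms @ 18/7 + 307.956ms (6/7)
5. 1231.822ms @ 24/7 + 307.956ms (6/7)
6. 1539.778ms @ 30/7 + 307.956ms (6/7)
7. 1847.733ms @ 36/7 + 307.956ms (6/7)
8. 2155.689ms @ 6 + 1077.844ms (3)
9. 3233.533ms @ 9 + 1077.844ms (3)
10. 4311.377ms @ 12 + 1077.844ms (3)
11. 5389.222ms @ 15 + 1077.844ms (3)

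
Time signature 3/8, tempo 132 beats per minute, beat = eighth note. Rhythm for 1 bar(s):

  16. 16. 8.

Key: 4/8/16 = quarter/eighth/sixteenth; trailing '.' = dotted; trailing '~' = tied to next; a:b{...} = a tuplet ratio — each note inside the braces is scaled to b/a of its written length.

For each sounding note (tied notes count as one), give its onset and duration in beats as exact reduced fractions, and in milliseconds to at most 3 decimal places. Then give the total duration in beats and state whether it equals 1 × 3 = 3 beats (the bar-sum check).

1) 0.0ms=0b +340.909ms=3/4b
2) 340.909ms=3/4b +340.909ms=3/4b
3) 681.818ms=3/2b +681.818ms=3/2b
Σ=3b of 3 (132bpm 3/8) — PASS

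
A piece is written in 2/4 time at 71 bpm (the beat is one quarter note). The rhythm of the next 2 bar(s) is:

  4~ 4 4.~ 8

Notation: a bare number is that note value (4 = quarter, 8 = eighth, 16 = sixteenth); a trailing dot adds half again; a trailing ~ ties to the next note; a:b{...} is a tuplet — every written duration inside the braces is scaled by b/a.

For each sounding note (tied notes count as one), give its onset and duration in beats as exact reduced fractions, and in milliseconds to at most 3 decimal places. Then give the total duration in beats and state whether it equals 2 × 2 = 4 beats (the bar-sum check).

1) 0.0ms=0b +1690.141ms=2b
2) 1690.141ms=2b +1690.141ms=2b
Σ=4b of 4 (71bpm 2/4) — PASS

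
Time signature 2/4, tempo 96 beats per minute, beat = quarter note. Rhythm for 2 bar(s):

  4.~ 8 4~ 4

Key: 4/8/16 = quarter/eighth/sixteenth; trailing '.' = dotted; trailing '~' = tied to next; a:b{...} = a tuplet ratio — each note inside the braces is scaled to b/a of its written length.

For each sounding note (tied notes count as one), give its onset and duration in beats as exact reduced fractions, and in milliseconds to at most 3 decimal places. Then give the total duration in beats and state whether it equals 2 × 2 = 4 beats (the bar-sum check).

1) 0.0ms=0b +1250.0ms=2b
2) 1250.0ms=2b +1250.0ms=2b
Σ=4b of 4 (96bpm 2/4) — PASS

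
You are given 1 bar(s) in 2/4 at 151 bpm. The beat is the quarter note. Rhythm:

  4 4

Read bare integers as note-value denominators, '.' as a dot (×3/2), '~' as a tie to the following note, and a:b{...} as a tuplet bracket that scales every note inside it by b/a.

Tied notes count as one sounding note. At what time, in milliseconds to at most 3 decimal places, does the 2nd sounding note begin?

note 2 onset = 1b = 397.351ms

1. 0.0ms @ 0 + 397.351ms (1)
2. 397.351ms @ 1 + 397.351ms (1)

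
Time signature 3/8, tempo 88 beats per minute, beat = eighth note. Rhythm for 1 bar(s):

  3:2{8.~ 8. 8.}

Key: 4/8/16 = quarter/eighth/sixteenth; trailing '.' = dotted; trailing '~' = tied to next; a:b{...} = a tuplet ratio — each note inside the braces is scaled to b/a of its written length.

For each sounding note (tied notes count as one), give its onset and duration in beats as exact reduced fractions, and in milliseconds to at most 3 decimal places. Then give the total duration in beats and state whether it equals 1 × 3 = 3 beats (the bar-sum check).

1) 0.0ms=0b +1363.636ms=2b
2) 1363.636ms=2b +681.818ms=1b
Σ=3b of 3 (88bpm 3/8) — PASS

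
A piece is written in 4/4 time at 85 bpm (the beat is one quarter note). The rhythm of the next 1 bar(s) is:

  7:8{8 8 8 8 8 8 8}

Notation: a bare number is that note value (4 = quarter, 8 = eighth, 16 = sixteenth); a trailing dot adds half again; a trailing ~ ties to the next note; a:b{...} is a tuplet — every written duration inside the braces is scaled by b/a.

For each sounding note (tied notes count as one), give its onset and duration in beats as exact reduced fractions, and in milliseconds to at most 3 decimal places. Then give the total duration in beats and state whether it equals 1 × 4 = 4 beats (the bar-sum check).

1) 0.0ms=0b +403.361ms=4/7b
2) 403.361ms=4/7b +403.361ms=4/7b
3) 806.723ms=8/7b +403.361ms=4/7b
4) 1210.084ms=12/7b +403.361ms=4/7b
5) 1613.445ms=16/7b +403.361ms=4/7b
6) 2016.807ms=20/7b +403.361ms=4/7b
7) 2420.168ms=24/7b +403.361ms=4/7b
Σ=4b of 4 (85bpm 4/4) — PASS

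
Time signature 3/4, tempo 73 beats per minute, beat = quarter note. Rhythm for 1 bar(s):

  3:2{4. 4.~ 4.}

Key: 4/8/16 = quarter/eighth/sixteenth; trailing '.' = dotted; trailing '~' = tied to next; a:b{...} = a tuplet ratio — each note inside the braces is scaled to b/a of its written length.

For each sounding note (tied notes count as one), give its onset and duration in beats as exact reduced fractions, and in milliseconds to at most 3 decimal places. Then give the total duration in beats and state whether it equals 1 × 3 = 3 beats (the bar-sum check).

1) 0.0ms=0b +821.918ms=1b
2) 821.918ms=1b +1643.836ms=2b
Σ=3b of 3 (73bpm 3/4) — PASS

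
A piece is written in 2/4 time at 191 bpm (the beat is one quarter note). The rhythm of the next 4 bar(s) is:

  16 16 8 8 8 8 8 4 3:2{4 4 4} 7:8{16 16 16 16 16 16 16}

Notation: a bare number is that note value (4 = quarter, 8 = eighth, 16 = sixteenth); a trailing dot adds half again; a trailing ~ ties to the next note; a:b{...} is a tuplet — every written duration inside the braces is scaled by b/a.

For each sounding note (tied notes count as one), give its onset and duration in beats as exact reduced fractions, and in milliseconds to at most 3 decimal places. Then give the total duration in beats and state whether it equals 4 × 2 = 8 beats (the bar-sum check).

1) 0.0ms=0b +78.534ms=1/4b
2) 78.534ms=1/4b +78.534ms=1/4b
3) 157.068ms=1/2b +157.068ms=1/2b
4) 314.136ms=1b +157.068ms=1/2b
5) 471.204ms=3/2b +157.068ms=1/2b
6) 628.272ms=2b +157.068ms=1/2b
7) 785.34ms=5/2b +157.068ms=1/2b
8) 942.408ms=3b +314.136ms=1b
9) 1256.545ms=4b +209.424ms=2/3b
10) 1465.969ms=14/3b +209.424ms=2/3b
11) 1675.393ms=16/3b +209.424ms=2/3b
12) 1884.817ms=6b +89.753ms=2/7b
13) 1974.57ms=44/7b +89.753ms=2/7b
14) 2064.323ms=46/7b +89.753ms=2/7b
15) 2154.076ms=48/7b +89.753ms=2/7b
16) 2243.829ms=50/7b +89.753ms=2/7b
17) 2333.583ms=52/7b +89.753ms=2/7b
18) 2423.336ms=54/7b +89.753ms=2/7b
Σ=8b of 8 (191bpm 2/4) — PASS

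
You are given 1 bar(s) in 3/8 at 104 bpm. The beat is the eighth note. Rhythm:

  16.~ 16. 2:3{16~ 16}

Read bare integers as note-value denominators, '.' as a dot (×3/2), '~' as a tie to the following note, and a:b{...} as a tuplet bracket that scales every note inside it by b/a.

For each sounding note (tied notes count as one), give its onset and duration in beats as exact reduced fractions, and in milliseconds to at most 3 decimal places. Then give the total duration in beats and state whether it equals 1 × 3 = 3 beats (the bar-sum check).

1) 0.0ms=0b +865.385ms=3/2b
2) 865.385ms=3/2b +865.385ms=3/2b
Σ=3b of 3 (104bpm 3/8) — PASS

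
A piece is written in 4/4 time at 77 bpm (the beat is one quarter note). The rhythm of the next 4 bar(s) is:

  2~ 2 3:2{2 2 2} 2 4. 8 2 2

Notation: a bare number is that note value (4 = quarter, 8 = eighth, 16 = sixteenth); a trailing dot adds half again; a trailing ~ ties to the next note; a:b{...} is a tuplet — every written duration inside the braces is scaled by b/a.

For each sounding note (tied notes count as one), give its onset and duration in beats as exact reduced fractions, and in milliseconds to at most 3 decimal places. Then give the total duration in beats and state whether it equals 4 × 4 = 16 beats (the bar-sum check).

1) 0.0ms=0b +3116.883ms=4b
2) 3116.883ms=4b +1038.961ms=4/3b
3) 4155.844ms=16/3b +1038.961ms=4/3b
4) 5194.805ms=20/3b +1038.961ms=4/3b
5) 6233.766ms=8b +1558.442ms=2b
6) 7792.208ms=10b +1168.831ms=3/2b
7) 8961.039ms=23/2b +389.61ms=1/2b
8) 9350.649ms=12b +1558.442ms=2b
9) 10909.091ms=14b +1558.442ms=2b
Σ=16b of 16 (77bpm 4/4) — PASS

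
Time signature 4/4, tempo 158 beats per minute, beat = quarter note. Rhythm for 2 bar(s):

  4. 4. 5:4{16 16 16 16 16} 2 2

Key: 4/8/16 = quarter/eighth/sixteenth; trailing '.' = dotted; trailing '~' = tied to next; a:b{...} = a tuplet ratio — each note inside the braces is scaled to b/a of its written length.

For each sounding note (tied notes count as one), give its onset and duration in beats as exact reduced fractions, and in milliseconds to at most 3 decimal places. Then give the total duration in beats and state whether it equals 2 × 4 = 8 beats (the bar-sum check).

1) 0.0ms=0b +569.62ms=3/2b
2) 569.62ms=3/2b +569.62ms=3/2b
3) 1139.241ms=3b +75.949ms=1/5b
4) 1215.19ms=16/5b +75.949ms=1/5b
5) 1291.139ms=17/5b +75.949ms=1/5b
6) 1367.089ms=18/5b +75.949ms=1/5b
7) 1443.038ms=19/5b +75.949ms=1/5b
8) 1518.987ms=4b +759.494ms=2b
9) 2278.481ms=6b +759.494ms=2b
Σ=8b of 8 (158bpm 4/4) — PASS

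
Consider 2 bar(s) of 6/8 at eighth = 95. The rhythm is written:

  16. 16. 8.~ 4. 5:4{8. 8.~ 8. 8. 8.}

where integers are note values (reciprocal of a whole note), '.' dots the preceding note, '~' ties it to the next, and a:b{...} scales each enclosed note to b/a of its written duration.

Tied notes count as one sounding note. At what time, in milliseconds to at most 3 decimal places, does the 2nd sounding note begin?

note 2 onset = 3/4b = 473.684ms

1. 0.0ms @ 0 + 473.684ms (3/4)
2. 473.684ms @ 3/4 + 473.684ms (3/4)
3. 947.368ms @ 3/2 + 2842.105ms (9/2)
4. 3789.474ms @ 6 + 757.895ms (6/5)
5. 4547.368ms @ 36/5 + 1515.789ms (12/5)
6. 6063.158ms @ 48/5 + 757.895ms (6/5)
7. 6821.053ms @ 54/5 + 757.895ms (6/5)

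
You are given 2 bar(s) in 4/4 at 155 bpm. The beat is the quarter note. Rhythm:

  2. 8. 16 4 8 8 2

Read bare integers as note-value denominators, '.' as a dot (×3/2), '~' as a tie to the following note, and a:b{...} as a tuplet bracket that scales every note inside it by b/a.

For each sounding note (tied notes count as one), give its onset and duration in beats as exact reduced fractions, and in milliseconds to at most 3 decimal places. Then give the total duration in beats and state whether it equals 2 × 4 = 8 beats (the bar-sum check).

1) 0.0ms=0b +1161.29ms=3b
2) 1161.29ms=3b +290.323ms=3/4b
3) 1451.613ms=15/4b +96.774ms=1/4b
4) 1548.387ms=4b +387.097ms=1b
5) 1935.484ms=5b +193.548ms=1/2b
6) 2129.032ms=11/2b +193.548ms=1/2b
7) 2322.581ms=6b +774.194ms=2b
Σ=8b of 8 (155bpm 4/4) — PASS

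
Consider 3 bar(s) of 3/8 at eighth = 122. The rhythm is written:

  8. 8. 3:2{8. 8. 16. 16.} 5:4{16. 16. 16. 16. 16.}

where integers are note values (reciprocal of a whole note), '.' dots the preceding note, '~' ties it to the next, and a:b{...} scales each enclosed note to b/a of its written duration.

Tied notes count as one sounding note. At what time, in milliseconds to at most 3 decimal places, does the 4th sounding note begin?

note 4 onset = 4b = 1967.213ms

1. 0.0ms @ 0 + 737.705ms (3/2)
2. 737.705ms @ 3/2 + 737.705ms (3/2)
3. 1475.41ms @ 3 + 491.803ms (1)
4. 1967.213ms @ 4 + 491.803ms (1)
5. 2459.016ms @ 5 + 245.902ms (1/2)
6. 2704.918ms @ 11/2 + 245.902ms (1/2)
7. 2950.82ms @ 6 + 295.082ms (3/5)
8. 3245.902ms @ 33/5 + 295.082ms (3/5)
9. 3540.984ms @ 36/5 + 295.082ms (3/5)
10. 3836.066ms @ 39/5 + 295.082ms (3/5)
11. 4131.148ms @ 42/5 + 295.082ms (3/5)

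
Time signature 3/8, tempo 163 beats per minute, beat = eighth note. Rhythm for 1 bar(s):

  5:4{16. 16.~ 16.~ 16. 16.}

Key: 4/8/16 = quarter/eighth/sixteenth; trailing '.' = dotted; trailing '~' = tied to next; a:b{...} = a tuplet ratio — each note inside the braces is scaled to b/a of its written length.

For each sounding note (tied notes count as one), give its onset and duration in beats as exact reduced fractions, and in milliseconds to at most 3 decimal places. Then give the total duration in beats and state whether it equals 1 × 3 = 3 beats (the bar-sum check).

1) 0.0ms=0b +220.859ms=3/5b
2) 220.859ms=3/5b +662.577ms=9/5b
3) 883.436ms=12/5b +220.859ms=3/5b
Σ=3b of 3 (163bpm 3/8) — PASS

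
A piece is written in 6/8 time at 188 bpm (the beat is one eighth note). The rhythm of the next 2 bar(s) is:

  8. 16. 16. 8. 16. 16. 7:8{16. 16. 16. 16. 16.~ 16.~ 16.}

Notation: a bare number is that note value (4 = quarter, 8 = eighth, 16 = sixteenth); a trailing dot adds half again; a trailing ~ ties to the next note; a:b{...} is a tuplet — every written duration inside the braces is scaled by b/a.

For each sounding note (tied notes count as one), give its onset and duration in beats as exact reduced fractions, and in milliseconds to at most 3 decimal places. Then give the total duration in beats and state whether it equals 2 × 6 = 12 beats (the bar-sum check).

1) 0.0ms=0b +478.723ms=3/2b
2) 478.723ms=3/2b +239.362ms=3/4b
3) 718.085ms=9/4b +239.362ms=3/4b
4) 957.447ms=3b +478.723ms=3/2b
5) 1436.17ms=9/2b +239.362ms=3/4b
6) 1675.532ms=21/4b +239.362ms=3/4b
7) 1914.894ms=6b +273.556ms=6/7b
8) 2188.45ms=48/7b +273.556ms=6/7b
9) 2462.006ms=54/7b +273.556ms=6/7b
10) 2735.562ms=60/7b +273.556ms=6/7b
11) 3009.119ms=66/7b +820.669ms=18/7b
Σ=12b of 12 (188bpm 6/8) — PASS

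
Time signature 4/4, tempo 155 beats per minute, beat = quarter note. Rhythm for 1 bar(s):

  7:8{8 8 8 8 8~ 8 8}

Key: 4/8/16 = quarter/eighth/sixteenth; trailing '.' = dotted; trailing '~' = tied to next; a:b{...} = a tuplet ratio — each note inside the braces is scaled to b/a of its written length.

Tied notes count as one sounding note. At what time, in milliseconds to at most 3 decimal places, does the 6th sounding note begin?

note 6 onset = 24/7b = 1327.189ms

1. 0.0ms @ 0 + 221.198ms (4/7)
2. 221.198ms @ 4/7 + 221.198ms (4/7)
3. 442.396ms @ 8/7 + 221.198ms (4/7)
4. 663.594ms @ 12/7 + 221.198ms (4/7)
5. 884.793ms @ 16/7 + 442.396ms (8/7)
6. 1327.189ms @ 24/7 + 221.198ms (4/7)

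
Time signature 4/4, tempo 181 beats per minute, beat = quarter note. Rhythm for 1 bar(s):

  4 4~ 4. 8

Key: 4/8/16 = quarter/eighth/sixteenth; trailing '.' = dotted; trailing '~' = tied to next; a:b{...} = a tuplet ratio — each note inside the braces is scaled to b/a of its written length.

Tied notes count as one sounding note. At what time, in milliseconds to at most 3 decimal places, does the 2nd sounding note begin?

note 2 onset = 1b = 331.492ms

1. 0.0ms @ 0 + 331.492ms (1)
2. 331.492ms @ 1 + 828.729ms (5/2)
3. 1160.221ms @ 7/2 + 165.746ms (1/2)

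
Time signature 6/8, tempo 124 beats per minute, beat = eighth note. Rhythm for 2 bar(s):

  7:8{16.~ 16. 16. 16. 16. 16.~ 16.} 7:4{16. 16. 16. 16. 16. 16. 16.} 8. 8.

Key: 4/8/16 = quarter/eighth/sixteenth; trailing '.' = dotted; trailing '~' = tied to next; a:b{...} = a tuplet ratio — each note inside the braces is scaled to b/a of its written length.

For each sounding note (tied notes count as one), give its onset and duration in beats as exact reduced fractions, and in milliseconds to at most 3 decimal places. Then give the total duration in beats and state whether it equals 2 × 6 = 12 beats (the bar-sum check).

1) 0.0ms=0b +829.493ms=12/7b
2) 829.493ms=12/7b +414.747ms=6/7b
3) 1244.24ms=18/7b +414.747ms=6/7b
4) 1658.986ms=24/7b +414.747ms=6/7b
5) 2073.733ms=30/7b +829.493ms=12/7b
6) 2903.226ms=6b +207.373ms=3/7b
7) 3110.599ms=45/7b +207.373ms=3/7b
8) 3317.972ms=48/7b +207.373ms=3/7b
9) 3525.346ms=51/7b +207.373ms=3/7b
10) 3732.719ms=54/7b +207.373ms=3/7b
11) 3940.092ms=57/7b +207.373ms=3/7b
12) 4147.465ms=60/7b +207.373ms=3/7b
13) 4354.839ms=9b +725.806ms=3/2b
14) 5080.645ms=21/2b +725.806ms=3/2b
Σ=12b of 12 (124bpm 6/8) — PASS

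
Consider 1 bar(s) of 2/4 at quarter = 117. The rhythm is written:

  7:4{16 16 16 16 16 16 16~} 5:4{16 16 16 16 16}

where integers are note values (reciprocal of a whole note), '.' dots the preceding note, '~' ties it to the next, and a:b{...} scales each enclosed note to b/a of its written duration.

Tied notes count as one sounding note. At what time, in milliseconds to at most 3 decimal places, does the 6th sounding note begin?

note 6 onset = 5/7b = 366.3ms

1. 0.0ms @ 0 + 73.26ms (1/7)
2. 73.26ms @ 1/7 + 73.26ms (1/7)
3. 146.52ms @ 2/7 + 73.26ms (1/7)
4. 219.78ms @ 3/7 + 73.26ms (1/7)
5. 293.04ms @ 4/7 + 73.26ms (1/7)
6. 366.3ms @ 5/7 + 73.26ms (1/7)
7. 439.56ms @ 6/7 + 175.824ms (12/35)
8. 615.385ms @ 6/5 + 102.564ms (1/5)
9. 717.949ms @ 7/5 + 102.564ms (1/5)
10. 820.513ms @ 8/5 + 102.564ms (1/5)
11. 923.077ms @ 9/5 + 102.564ms (1/5)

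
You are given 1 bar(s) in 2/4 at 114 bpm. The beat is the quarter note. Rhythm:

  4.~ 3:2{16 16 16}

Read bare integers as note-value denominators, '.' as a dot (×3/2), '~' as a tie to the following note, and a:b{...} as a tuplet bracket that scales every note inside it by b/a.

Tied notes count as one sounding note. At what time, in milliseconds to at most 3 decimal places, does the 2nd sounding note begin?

1. 0.0ms @ 0 + 877.193ms (5/3)
2. 877.193ms @ 5/3 + 87.719ms (1/6)
3. 964.912ms @ 11/6 + 87.719ms (1/6)

note 2 onset = 5/3b = 877.193ms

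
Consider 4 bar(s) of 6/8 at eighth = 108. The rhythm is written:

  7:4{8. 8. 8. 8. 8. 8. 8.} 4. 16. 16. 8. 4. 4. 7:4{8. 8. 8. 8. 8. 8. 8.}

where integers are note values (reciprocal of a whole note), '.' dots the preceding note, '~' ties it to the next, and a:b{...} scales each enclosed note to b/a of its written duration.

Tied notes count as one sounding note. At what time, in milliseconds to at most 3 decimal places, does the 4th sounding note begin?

1. 0.0ms @ 0 + 476.19ms (6/7)
2. 476.19ms @ 6/7 + 476.19ms (6/7)
3. 952.381ms @ 12/7 + 476.19ms (6/7)
4. 1428.571ms @ 18/7 + 476.19ms (6/7)
5. 1904.762ms @ 24/7 + 476.19ms (6/7)
6. 2380.952ms @ 30/7 + 476.19ms (6/7)
7. 2857.143ms @ 36/7 + 476.19ms (6/7)
8. 3333.333ms @ 6 + 1666.667ms (3)
9. 5000.0ms @ 9 + 416.667ms (3/4)
10. 5416.667ms @ 39/4 + 416.667ms (3/4)
11. 5833.333ms @ 21/2 + 833.333ms (3/2)
12. 6666.667ms @ 12 + 1666.667ms (3)
13. 8333.333ms @ 15 + 1666.667ms (3)
14. 10000.0ms @ 18 + 476.19ms (6/7)
15. 10476.19ms @ 132/7 + 476.19ms (6/7)
16. 10952.381ms @ 138/7 + 476.19ms (6/7)
17. 11428.571ms @ 144/7 + 476.19ms (6/7)
18. 11904.762ms @ 150/7 + 476.19ms (6/7)
19. 12380.952ms @ 156/7 + 476.19ms (6/7)
20. 12857.143ms @ 162/7 + 476.19ms (6/7)

note 4 onset = 18/7b = 1428.571ms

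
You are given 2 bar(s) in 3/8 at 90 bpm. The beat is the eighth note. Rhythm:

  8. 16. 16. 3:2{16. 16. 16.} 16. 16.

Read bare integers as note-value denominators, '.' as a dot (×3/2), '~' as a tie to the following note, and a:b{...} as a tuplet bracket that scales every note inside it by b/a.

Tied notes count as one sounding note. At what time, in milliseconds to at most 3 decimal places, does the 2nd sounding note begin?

1. 0.0ms @ 0 + 1000.0ms (3/2)
2. 1000.0ms @ 3/2 + 500.0ms (3/4)
3. 1500.0ms @ 9/4 + 500.0ms (3/4)
4. 2000.0ms @ 3 + 333.333ms (1/2)
5. 2333.333ms @ 7/2 + 333.333ms (1/2)
6. 2666.667ms @ 4 + 333.333ms (1/2)
7. 3000.0ms @ 9/2 + 500.0ms (3/4)
8. 3500.0ms @ 21/4 + 500.0ms (3/4)

note 2 onset = 3/2b = 1000.0ms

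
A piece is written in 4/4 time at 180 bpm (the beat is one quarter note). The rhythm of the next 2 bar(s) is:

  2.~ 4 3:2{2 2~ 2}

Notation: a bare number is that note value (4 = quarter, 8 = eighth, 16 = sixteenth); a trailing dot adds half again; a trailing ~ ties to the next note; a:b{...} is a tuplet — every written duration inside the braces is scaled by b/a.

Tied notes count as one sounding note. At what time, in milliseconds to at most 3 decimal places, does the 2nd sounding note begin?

1. 0.0ms @ 0 + 1333.333ms (4)
2. 1333.333ms @ 4 + 444.444ms (4/3)
3. 1777.778ms @ 16/3 + 888.889ms (8/3)

note 2 onset = 4b = 1333.333ms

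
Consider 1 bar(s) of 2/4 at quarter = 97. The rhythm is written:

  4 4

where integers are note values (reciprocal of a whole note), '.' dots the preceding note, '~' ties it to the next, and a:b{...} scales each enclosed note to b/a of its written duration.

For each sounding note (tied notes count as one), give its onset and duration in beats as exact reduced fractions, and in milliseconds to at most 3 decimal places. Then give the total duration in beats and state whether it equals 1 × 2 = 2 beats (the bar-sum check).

1) 0.0ms=0b +618.557ms=1b
2) 618.557ms=1b +618.557ms=1b
Σ=2b of 2 (97bpm 2/4) — PASS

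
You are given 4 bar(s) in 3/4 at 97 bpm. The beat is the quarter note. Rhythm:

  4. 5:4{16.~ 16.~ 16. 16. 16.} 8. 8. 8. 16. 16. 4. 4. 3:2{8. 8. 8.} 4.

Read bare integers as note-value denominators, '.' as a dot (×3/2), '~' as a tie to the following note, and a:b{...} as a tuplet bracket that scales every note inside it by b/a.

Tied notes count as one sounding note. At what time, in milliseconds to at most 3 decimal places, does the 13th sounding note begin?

note 13 onset = 19/2b = 5876.289ms

1. 0.0ms @ 0 + 927.835ms (3/2)
2. 927.835ms @ 3/2 + 556.701ms (9/10)
3. 1484.536ms @ 12/5 + 185.567ms (3/10)
4. 1670.103ms @ 27/10 + 185.567ms (3/10)
5. 1855.67ms @ 3 + 463.918ms (3/4)
6. 2319.588ms @ 15/4 + 463.918ms (3/4)
7. 2783.505ms @ 9/2 + 463.918ms (3/4)
8. 3247.423ms @ 21/4 + 231.959ms (3/8)
9. 3479.381ms @ 45/8 + 231.959ms (3/8)
10. 3711.34ms @ 6 + 927.835ms (3/2)
11. 4639.175ms @ 15/2 + 927.835ms (3/2)
12. 5567.01ms @ 9 + 309.278ms (1/2)
13. 5876.289ms @ 19/2 + 309.278ms (1/2)
14. 6185.567ms @ 10 + 309.278ms (1/2)
15. 6494.845ms @ 21/2 + 927.835ms (3/2)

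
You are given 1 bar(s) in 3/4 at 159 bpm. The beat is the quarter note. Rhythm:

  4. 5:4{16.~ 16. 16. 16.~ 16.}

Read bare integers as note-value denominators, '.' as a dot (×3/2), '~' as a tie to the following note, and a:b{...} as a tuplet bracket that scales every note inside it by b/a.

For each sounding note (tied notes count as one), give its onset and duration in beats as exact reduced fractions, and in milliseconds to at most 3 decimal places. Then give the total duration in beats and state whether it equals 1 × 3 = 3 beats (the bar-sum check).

1) 0.0ms=0b +566.038ms=3/2b
2) 566.038ms=3/2b +226.415ms=3/5b
3) 792.453ms=21/10b +113.208ms=3/10b
4) 905.66ms=12/5b +226.415ms=3/5b
Σ=3b of 3 (159bpm 3/4) — PASS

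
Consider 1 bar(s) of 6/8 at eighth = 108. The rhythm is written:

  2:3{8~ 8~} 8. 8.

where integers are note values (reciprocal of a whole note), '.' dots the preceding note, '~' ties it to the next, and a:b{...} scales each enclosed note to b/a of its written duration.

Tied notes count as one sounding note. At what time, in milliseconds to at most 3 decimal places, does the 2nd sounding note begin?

note 2 onset = 9/2b = 2500.0ms

1. 0.0ms @ 0 + 2500.0ms (9/2)
2. 2500.0ms @ 9/2 + 833.333ms (3/2)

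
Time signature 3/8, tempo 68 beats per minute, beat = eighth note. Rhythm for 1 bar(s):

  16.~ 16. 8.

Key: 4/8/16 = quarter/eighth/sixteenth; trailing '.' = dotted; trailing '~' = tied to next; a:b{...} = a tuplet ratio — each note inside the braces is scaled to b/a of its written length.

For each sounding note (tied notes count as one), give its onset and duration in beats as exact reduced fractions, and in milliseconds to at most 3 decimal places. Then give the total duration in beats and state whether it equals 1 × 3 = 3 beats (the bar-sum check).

1) 0.0ms=0b +1323.529ms=3/2b
2) 1323.529ms=3/2b +1323.529ms=3/2b
Σ=3b of 3 (68bpm 3/8) — PASS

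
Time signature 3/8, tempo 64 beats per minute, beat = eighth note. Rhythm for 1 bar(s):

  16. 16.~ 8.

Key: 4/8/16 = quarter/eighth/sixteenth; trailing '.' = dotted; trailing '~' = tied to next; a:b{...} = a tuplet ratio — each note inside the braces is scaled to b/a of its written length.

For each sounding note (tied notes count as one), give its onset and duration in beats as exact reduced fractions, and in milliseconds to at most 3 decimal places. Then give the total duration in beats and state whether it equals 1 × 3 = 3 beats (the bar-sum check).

1) 0.0ms=0b +703.125ms=3/4b
2) 703.125ms=3/4b +2109.375ms=9/4b
Σ=3b of 3 (64bpm 3/8) — PASS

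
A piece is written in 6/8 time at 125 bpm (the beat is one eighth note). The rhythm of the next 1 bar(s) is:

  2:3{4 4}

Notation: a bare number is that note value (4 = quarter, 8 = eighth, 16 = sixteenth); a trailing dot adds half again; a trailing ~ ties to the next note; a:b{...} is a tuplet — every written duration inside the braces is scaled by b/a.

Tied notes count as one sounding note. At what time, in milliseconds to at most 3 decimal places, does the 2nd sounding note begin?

1. 0.0ms @ 0 + 1440.0ms (3)
2. 1440.0ms @ 3 + 1440.0ms (3)

note 2 onset = 3b = 1440.0ms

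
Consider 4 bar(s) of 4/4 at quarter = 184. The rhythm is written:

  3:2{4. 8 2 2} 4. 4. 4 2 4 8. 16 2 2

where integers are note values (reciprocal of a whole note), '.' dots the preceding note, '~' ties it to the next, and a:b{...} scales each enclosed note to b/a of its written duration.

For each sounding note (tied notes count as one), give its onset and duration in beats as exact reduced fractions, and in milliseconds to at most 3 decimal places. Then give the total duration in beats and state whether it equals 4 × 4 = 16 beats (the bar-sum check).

1) 0.0ms=0b +326.087ms=1b
2) 326.087ms=1b +108.696ms=1/3b
3) 434.783ms=4/3b +434.783ms=4/3b
4) 869.565ms=8/3b +434.783ms=4/3b
5) 1304.348ms=4b +489.13ms=3/2b
6) 1793.478ms=11/2b +489.13ms=3/2b
7) 2282.609ms=7b +326.087ms=1b
8) 2608.696ms=8b +652.174ms=2b
9) 3260.87ms=10b +326.087ms=1b
10) 3586.957ms=11b +244.565ms=3/4b
11) 3831.522ms=47/4b +81.522ms=1/4b
12) 3913.043ms=12b +652.174ms=2b
13) 4565.217ms=14b +652.174ms=2b
Σ=16b of 16 (184bpm 4/4) — PASS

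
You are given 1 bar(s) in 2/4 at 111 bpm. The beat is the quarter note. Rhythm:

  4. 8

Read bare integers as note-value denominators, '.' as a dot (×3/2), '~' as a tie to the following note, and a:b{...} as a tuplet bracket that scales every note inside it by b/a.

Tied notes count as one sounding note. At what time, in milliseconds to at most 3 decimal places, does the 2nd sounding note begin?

note 2 onset = 3/2b = 810.811ms

1. 0.0ms @ 0 + 810.811ms (3/2)
2. 810.811ms @ 3/2 + 270.27ms (1/2)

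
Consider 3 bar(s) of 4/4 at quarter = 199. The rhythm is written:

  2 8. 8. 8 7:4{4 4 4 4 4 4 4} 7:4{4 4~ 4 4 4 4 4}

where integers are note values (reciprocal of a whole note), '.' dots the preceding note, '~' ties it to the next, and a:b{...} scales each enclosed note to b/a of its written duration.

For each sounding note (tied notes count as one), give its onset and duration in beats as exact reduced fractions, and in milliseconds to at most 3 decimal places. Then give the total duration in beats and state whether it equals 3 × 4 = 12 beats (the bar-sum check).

1) 0.0ms=0b +603.015ms=2b
2) 603.015ms=2b +226.131ms=3/4b
3) 829.146ms=11/4b +226.131ms=3/4b
4) 1055.276ms=7/2b +150.754ms=1/2b
5) 1206.03ms=4b +172.29ms=4/7b
6) 1378.32ms=32/7b +172.29ms=4/7b
7) 1550.61ms=36/7b +172.29ms=4/7b
8) 1722.9ms=40/7b +172.29ms=4/7b
9) 1895.19ms=44/7b +172.29ms=4/7b
10) 2067.48ms=48/7b +172.29ms=4/7b
11) 2239.77ms=52/7b +172.29ms=4/7b
12) 2412.06ms=8b +172.29ms=4/7b
13) 2584.35ms=60/7b +344.58ms=8/7b
14) 2928.93ms=68/7b +172.29ms=4/7b
15) 3101.22ms=72/7b +172.29ms=4/7b
16) 3273.51ms=76/7b +172.29ms=4/7b
17) 3445.8ms=80/7b +172.29ms=4/7b
Σ=12b of 12 (199bpm 4/4) — PASS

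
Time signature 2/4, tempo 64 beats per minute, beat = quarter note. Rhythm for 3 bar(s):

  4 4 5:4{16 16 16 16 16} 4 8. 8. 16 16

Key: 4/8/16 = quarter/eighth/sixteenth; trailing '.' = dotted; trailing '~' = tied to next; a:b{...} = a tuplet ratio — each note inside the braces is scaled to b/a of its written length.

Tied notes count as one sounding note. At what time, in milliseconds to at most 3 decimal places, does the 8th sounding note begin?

note 8 onset = 3b = 2812.5ms

1. 0.0ms @ 0 + 937.5ms (1)
2. 937.5ms @ 1 + 937.5ms (1)
3. 1875.0ms @ 2 + 187.5ms (1/5)
4. 2062.5ms @ 11/5 + 187.5ms (1/5)
5. 2250.0ms @ 12/5 + 187.5ms (1/5)
6. 2437.5ms @ 13/5 + 187.5ms (1/5)
7. 2625.0ms @ 14/5 + 187.5ms (1/5)
8. 2812.5ms @ 3 + 937.5ms (1)
9. 3750.0ms @ 4 + 703.125ms (3/4)
10. 4453.125ms @ 19/4 + 703.125ms (3/4)
11. 5156.25ms @ 11/2 + 234.375ms (1/4)
12. 5390.625ms @ 23/4 + 234.375ms (1/4)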